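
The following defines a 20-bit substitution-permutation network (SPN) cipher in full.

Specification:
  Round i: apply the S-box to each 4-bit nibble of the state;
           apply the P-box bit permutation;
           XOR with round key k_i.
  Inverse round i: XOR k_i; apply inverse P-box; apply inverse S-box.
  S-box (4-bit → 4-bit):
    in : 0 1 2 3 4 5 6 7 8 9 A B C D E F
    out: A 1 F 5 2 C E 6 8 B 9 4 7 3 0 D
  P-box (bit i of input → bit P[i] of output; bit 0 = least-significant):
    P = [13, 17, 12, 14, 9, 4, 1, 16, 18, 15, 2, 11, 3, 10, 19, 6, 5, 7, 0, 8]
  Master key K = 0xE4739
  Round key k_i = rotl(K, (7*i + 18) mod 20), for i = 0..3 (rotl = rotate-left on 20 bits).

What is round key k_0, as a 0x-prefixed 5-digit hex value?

0x791CE

K = 0xE4739
k_0 = rotl(K, (7*0+18) mod 20) = rotl(K, 18) = 0x791CE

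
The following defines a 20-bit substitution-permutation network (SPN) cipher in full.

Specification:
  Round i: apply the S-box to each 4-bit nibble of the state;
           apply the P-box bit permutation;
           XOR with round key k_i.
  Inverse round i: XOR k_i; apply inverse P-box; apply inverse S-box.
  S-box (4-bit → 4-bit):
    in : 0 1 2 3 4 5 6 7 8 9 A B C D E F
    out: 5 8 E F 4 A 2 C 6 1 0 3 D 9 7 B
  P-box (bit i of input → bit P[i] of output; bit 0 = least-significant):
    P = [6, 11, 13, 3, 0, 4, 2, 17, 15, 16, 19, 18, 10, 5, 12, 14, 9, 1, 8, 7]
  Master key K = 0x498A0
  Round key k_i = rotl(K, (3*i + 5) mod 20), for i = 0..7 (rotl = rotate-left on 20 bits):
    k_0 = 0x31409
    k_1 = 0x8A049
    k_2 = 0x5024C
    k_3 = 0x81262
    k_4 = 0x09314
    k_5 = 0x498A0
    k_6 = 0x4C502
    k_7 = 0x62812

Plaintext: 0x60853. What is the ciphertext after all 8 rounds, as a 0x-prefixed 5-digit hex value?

s_0 = plaintext = 0x60853
s_1 = Round(s_0, k_0) = 0x82853
s_2 = Round(s_1, k_1) = 0x3D933
s_3 = Round(s_2, k_2) = 0x7ED93
s_4 = Round(s_3, k_3) = 0xCAF8B
s_5 = Round(s_4, k_4) = 0x518C0
s_6 = Round(s_5, k_5) = 0xFF867
s_7 = Round(s_6, k_6) = 0xDA3B8
s_8 = Round(s_7, k_7) = 0xB8283

0xB8283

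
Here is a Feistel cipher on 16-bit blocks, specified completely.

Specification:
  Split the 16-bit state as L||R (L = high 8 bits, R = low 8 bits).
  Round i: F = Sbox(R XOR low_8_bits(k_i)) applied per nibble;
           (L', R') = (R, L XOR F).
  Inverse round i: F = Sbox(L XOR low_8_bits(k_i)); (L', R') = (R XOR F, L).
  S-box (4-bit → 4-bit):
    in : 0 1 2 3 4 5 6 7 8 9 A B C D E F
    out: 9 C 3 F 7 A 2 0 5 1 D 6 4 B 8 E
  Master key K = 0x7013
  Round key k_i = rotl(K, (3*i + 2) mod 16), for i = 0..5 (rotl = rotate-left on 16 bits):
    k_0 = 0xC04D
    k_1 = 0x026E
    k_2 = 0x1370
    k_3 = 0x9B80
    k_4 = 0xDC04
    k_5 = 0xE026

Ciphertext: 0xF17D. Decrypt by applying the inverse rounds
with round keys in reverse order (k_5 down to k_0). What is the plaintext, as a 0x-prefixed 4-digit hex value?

s_0 = ciphertext = 0xF17D
s_1 = InvRound(s_0, k_5) = 0xCDF1
s_2 = InvRound(s_1, k_4) = 0xB0CD
s_3 = InvRound(s_2, k_3) = 0x34B0
s_4 = InvRound(s_3, k_2) = 0xC734
s_5 = InvRound(s_4, k_1) = 0xE5C7
s_6 = InvRound(s_5, k_0) = 0x12E5

0x12E5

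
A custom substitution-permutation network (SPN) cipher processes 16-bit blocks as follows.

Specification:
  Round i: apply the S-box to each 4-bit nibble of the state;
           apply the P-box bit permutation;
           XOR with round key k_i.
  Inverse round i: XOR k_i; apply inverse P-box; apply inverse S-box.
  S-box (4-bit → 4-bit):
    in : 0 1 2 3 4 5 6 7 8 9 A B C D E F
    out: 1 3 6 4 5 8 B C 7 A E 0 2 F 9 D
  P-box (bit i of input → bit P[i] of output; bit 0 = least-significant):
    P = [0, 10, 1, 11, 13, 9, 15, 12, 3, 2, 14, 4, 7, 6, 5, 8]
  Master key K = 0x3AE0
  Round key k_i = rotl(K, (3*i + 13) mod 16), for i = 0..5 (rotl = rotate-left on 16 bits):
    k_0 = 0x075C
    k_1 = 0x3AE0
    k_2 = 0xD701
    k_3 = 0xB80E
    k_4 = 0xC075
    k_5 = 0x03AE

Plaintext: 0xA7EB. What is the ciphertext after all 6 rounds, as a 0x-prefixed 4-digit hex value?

s_0 = plaintext = 0xA7EB
s_1 = Round(s_0, k_0) = 0x762C
s_2 = Round(s_1, k_1) = 0xBDDC
s_3 = Round(s_2, k_2) = 0x211D
s_4 = Round(s_3, k_3) = 0x9661
s_5 = Round(s_4, k_4) = 0xF728
s_6 = Round(s_5, k_5) = 0xC41D

0xC41D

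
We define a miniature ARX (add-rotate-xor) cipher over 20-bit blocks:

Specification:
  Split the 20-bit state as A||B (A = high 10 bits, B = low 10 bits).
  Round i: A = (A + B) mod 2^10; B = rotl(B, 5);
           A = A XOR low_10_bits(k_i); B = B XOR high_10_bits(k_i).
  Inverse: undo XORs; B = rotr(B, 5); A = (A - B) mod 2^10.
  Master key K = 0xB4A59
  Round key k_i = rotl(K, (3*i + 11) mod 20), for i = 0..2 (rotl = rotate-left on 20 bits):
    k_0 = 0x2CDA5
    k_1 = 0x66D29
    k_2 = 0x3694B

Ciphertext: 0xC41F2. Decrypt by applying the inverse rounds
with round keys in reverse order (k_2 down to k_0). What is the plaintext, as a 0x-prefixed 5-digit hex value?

s_0 = ciphertext = 0xC41F2
s_1 = InvRound(s_0, k_2) = 0x54909
s_2 = InvRound(s_1, k_1) = 0x8DE44
s_3 = InvRound(s_2, k_0) = 0x26EF7

0x26EF7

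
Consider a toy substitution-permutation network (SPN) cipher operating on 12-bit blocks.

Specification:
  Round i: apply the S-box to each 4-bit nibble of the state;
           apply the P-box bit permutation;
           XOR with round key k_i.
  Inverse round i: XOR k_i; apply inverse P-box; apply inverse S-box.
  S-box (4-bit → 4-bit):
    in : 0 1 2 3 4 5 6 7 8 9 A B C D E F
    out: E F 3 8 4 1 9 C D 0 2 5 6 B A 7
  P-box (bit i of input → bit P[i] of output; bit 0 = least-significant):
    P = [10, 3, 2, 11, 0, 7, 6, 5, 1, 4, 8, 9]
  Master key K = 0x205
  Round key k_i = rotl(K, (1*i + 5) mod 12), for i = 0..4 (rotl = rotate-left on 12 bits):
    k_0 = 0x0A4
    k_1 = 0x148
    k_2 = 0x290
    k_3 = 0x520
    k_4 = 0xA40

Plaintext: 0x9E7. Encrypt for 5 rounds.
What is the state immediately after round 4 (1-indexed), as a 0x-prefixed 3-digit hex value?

s_0 = plaintext = 0x9E7
s_1 = Round(s_0, k_0) = 0x800
s_2 = Round(s_1, k_1) = 0xAA6
s_3 = Round(s_2, k_2) = 0xE00
s_4 = Round(s_3, k_3) = 0xFDC
s_5 = Round(s_4, k_4) = 0xBFF

0xFDC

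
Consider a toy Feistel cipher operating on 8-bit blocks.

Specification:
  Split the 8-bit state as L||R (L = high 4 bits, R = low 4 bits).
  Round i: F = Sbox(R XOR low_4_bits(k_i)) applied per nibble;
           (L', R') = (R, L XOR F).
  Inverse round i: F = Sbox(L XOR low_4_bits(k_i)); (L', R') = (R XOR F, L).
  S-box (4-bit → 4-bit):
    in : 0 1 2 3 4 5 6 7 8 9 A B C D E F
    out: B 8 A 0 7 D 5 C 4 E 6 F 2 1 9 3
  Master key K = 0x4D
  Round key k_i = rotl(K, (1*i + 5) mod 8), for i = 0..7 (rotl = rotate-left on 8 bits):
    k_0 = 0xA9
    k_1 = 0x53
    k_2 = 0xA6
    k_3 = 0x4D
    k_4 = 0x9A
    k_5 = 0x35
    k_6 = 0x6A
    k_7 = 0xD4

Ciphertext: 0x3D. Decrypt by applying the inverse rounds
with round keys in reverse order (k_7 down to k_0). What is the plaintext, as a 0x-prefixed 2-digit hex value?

s_0 = ciphertext = 0x3D
s_1 = InvRound(s_0, k_7) = 0x13
s_2 = InvRound(s_1, k_6) = 0xC1
s_3 = InvRound(s_2, k_5) = 0xFC
s_4 = InvRound(s_3, k_4) = 0x1F
s_5 = InvRound(s_4, k_3) = 0xD1
s_6 = InvRound(s_5, k_2) = 0xED
s_7 = InvRound(s_6, k_1) = 0xCE
s_8 = InvRound(s_7, k_0) = 0x3C

0x3C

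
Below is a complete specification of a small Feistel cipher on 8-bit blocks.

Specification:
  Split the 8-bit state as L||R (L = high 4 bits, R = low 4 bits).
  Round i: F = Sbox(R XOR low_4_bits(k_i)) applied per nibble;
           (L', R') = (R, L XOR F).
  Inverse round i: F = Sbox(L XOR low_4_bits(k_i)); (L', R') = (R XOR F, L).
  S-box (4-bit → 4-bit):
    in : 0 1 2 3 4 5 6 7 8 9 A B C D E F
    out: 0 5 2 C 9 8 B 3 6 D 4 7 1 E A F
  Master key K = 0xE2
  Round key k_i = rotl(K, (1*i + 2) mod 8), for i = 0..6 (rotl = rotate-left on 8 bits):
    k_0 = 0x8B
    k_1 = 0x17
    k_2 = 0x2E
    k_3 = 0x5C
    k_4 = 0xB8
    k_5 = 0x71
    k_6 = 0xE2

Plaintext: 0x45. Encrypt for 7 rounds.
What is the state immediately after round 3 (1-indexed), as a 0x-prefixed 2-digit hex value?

0x85

s_0 = plaintext = 0x45
s_1 = Round(s_0, k_0) = 0x5E
s_2 = Round(s_1, k_1) = 0xE8
s_3 = Round(s_2, k_2) = 0x85
s_4 = Round(s_3, k_3) = 0x55
s_5 = Round(s_4, k_4) = 0x5B
s_6 = Round(s_5, k_5) = 0xB1
s_7 = Round(s_6, k_6) = 0x17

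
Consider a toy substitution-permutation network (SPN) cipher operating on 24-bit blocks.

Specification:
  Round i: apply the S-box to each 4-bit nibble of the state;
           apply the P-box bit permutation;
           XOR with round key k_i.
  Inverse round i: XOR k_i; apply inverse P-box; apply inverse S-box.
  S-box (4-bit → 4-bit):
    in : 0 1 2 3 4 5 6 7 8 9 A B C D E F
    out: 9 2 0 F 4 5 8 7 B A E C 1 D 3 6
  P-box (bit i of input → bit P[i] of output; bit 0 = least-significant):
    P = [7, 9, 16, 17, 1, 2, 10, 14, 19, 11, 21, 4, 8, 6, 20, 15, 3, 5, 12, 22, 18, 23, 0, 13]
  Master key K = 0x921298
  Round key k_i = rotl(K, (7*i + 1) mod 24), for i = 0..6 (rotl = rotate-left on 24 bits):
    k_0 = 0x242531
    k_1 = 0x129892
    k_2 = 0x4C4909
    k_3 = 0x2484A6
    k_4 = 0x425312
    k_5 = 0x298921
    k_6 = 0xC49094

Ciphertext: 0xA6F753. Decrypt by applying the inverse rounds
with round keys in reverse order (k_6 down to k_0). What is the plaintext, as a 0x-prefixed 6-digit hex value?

0xD1B828

s_0 = ciphertext = 0xA6F753
s_1 = InvRound(s_0, k_6) = 0xB6E438
s_2 = InvRound(s_1, k_5) = 0x3C58BB
s_3 = InvRound(s_2, k_4) = 0x585728
s_4 = InvRound(s_3, k_3) = 0xCDD58E
s_5 = InvRound(s_4, k_2) = 0xF46175
s_6 = InvRound(s_5, k_1) = 0x3A8F80
s_7 = InvRound(s_6, k_0) = 0xD1B828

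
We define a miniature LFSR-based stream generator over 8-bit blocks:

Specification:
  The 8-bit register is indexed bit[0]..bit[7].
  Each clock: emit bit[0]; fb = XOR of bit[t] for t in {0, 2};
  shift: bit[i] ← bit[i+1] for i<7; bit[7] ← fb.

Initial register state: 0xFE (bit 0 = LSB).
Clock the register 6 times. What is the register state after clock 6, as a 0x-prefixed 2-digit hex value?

reg_0 = 0xFE
clock 1: out=0, reg = 0xFF
clock 2: out=1, reg = 0x7F
clock 3: out=1, reg = 0x3F
clock 4: out=1, reg = 0x1F
clock 5: out=1, reg = 0x0F
clock 6: out=1, reg = 0x07

0x07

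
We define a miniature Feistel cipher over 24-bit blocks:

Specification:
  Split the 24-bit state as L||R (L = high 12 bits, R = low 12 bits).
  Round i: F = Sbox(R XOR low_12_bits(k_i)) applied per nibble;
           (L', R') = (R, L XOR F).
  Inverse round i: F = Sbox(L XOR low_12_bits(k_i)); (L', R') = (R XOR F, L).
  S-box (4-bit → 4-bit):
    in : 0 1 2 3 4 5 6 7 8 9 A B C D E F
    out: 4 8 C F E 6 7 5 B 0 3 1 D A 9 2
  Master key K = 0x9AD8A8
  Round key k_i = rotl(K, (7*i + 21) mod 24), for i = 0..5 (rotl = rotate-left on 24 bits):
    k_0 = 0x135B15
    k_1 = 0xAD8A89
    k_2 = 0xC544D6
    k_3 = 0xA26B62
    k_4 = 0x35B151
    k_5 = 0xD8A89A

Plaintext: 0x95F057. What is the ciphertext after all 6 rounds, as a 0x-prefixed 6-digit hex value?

0x40DA1B

s_0 = plaintext = 0x95F057
s_1 = Round(s_0, k_0) = 0x0578B3
s_2 = Round(s_1, k_1) = 0x8B3CA4
s_3 = Round(s_2, k_2) = 0xCA43EF
s_4 = Round(s_3, k_3) = 0x3EF71E
s_5 = Round(s_4, k_4) = 0x71E40D
s_6 = Round(s_5, k_5) = 0x40DA1B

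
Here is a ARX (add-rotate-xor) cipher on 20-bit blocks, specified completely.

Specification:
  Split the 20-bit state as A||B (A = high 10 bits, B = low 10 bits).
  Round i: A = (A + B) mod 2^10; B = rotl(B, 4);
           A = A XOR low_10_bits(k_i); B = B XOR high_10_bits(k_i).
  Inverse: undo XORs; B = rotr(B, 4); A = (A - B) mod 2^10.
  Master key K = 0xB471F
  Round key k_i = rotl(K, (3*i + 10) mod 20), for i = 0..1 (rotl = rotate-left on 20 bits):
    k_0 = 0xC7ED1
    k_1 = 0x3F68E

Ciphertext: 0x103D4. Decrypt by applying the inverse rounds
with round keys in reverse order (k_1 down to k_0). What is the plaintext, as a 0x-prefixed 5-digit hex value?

s_0 = ciphertext = 0x103D4
s_1 = InvRound(s_0, k_1) = 0x17272
s_2 = InvRound(s_1, k_0) = 0xCDF56

0xCDF56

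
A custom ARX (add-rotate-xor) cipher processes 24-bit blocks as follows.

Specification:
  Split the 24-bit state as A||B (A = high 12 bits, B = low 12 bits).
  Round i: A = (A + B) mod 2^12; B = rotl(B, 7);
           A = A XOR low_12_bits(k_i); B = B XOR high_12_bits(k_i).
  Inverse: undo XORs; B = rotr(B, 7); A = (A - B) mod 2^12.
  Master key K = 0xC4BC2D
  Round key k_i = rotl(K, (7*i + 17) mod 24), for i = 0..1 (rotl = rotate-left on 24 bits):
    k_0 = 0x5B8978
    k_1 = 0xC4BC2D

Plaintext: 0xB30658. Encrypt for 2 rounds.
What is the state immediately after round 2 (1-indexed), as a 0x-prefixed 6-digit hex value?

0xE57907

s_0 = plaintext = 0xB30658
s_1 = Round(s_0, k_0) = 0x8F098A
s_2 = Round(s_1, k_1) = 0xE57907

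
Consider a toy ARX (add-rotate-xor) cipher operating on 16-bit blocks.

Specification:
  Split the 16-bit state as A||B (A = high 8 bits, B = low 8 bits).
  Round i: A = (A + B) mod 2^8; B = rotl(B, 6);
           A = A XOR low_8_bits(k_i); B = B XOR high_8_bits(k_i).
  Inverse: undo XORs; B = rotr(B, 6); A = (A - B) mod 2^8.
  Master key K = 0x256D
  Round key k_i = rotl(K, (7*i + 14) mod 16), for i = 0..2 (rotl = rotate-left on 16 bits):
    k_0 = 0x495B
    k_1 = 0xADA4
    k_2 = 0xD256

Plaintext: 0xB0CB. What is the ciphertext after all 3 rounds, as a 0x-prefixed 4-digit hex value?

0x9402

s_0 = plaintext = 0xB0CB
s_1 = Round(s_0, k_0) = 0x20BB
s_2 = Round(s_1, k_1) = 0x7F43
s_3 = Round(s_2, k_2) = 0x9402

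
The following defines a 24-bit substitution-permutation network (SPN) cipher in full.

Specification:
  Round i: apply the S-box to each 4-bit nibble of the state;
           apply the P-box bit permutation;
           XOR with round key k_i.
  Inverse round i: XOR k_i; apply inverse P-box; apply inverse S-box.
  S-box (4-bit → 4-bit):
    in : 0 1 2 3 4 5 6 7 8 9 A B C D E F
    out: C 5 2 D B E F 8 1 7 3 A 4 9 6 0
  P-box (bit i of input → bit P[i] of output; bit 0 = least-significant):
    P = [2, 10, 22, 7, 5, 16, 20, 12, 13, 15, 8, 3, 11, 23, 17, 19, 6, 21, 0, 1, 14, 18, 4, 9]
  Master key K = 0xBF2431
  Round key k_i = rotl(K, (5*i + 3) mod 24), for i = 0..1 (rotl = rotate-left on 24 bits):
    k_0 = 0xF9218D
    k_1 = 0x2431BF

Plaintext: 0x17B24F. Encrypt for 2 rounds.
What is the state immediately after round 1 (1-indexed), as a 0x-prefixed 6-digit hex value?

s_0 = plaintext = 0x17B24F
s_1 = Round(s_0, k_0) = 0x70F1BF
s_2 = Round(s_1, k_1) = 0x2502BC

0x70F1BF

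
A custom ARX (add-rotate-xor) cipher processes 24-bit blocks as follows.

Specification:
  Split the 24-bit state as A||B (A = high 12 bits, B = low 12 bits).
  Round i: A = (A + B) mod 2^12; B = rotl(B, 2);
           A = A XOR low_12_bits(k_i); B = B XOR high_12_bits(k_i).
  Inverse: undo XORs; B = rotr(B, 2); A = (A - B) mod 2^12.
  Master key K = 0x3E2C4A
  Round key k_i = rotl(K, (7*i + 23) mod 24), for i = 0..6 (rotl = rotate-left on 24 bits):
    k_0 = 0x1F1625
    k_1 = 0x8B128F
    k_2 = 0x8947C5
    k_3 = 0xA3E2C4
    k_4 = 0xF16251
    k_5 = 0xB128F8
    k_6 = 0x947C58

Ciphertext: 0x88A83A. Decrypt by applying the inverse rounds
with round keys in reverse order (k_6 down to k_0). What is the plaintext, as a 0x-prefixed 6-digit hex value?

s_0 = ciphertext = 0x88A83A
s_1 = InvRound(s_0, k_6) = 0x07345F
s_2 = InvRound(s_1, k_5) = 0x0B87D3
s_3 = InvRound(s_2, k_4) = 0xCB8631
s_4 = InvRound(s_3, k_3) = 0xF79F03
s_5 = InvRound(s_4, k_2) = 0xAD7DE5
s_6 = InvRound(s_5, k_1) = 0x703155
s_7 = InvRound(s_6, k_0) = 0x0FD029

0x0FD029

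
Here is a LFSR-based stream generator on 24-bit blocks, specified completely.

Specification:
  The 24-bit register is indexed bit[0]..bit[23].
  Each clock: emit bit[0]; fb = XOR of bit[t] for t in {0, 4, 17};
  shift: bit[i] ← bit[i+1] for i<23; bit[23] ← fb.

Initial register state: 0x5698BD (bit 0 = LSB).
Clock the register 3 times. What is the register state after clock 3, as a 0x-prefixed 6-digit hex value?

0xAAD317

reg_0 = 0x5698BD
clock 1: out=1, reg = 0xAB4C5E
clock 2: out=0, reg = 0x55A62F
clock 3: out=1, reg = 0xAAD317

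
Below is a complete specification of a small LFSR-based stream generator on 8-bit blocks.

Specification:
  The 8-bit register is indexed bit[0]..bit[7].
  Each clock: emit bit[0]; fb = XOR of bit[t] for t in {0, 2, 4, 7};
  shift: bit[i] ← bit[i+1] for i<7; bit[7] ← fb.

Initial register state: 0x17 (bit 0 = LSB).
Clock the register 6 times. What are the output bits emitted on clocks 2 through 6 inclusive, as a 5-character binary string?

11010

reg_0 = 0x17
clock 1: out=1, reg = 0x8B
clock 2: out=1, reg = 0x45
clock 3: out=1, reg = 0x22
clock 4: out=0, reg = 0x11
clock 5: out=1, reg = 0x08
clock 6: out=0, reg = 0x04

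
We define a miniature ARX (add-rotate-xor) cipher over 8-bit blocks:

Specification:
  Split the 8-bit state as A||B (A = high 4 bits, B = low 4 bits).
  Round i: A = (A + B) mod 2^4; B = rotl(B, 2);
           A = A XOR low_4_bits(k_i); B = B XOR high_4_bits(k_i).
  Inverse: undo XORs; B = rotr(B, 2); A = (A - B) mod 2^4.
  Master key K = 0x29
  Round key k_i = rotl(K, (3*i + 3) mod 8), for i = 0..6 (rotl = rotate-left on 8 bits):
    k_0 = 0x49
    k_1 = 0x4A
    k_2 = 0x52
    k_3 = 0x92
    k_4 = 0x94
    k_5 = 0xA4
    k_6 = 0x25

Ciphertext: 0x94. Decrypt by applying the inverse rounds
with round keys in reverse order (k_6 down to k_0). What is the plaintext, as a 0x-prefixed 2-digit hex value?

0x8C

s_0 = ciphertext = 0x94
s_1 = InvRound(s_0, k_6) = 0x39
s_2 = InvRound(s_1, k_5) = 0xBC
s_3 = InvRound(s_2, k_4) = 0xA5
s_4 = InvRound(s_3, k_3) = 0x53
s_5 = InvRound(s_4, k_2) = 0xE9
s_6 = InvRound(s_5, k_1) = 0xD7
s_7 = InvRound(s_6, k_0) = 0x8C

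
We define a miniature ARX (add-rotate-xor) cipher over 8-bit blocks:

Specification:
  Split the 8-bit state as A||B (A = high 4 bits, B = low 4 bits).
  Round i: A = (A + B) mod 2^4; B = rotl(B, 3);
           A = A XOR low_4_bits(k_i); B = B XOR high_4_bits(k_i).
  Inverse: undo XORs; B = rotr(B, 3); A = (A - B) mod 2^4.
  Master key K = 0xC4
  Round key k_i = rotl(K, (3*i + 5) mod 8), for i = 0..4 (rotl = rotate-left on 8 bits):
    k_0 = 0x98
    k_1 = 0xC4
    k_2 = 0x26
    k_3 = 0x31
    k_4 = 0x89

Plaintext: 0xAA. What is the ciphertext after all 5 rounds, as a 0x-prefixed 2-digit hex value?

s_0 = plaintext = 0xAA
s_1 = Round(s_0, k_0) = 0xCC
s_2 = Round(s_1, k_1) = 0xCA
s_3 = Round(s_2, k_2) = 0x07
s_4 = Round(s_3, k_3) = 0x68
s_5 = Round(s_4, k_4) = 0x7C

0x7C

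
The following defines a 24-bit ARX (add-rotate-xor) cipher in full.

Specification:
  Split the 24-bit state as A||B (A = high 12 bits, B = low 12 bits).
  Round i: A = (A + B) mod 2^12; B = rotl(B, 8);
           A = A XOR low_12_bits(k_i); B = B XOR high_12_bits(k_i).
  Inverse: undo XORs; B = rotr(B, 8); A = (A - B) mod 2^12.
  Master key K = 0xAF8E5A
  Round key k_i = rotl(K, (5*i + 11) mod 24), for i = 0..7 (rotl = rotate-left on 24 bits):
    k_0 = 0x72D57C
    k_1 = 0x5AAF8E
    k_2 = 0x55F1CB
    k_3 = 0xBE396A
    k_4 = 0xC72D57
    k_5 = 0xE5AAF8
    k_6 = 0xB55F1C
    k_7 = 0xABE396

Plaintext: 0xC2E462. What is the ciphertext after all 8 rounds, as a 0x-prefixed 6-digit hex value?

s_0 = plaintext = 0xC2E462
s_1 = Round(s_0, k_0) = 0x5EC56B
s_2 = Round(s_1, k_1) = 0x4D9EFC
s_3 = Round(s_2, k_2) = 0x21E9B0
s_4 = Round(s_3, k_3) = 0x2A4B78
s_5 = Round(s_4, k_4) = 0x34B4C5
s_6 = Round(s_5, k_5) = 0x2E8B16
s_7 = Round(s_6, k_6) = 0x2E2DE4
s_8 = Round(s_7, k_7) = 0x350E60

0x350E60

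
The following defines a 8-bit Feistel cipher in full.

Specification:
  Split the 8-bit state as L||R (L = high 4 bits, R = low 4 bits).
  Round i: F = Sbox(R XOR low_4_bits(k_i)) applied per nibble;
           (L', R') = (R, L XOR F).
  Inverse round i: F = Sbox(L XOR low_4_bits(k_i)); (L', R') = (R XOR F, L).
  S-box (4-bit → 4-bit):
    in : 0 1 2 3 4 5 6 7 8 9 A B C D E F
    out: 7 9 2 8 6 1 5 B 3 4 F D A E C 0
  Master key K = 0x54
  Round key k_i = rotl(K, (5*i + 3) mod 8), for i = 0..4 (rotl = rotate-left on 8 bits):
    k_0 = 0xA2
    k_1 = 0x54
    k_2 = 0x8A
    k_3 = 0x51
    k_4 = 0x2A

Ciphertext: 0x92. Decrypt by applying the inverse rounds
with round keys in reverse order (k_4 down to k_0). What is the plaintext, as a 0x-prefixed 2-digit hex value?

0x06

s_0 = ciphertext = 0x92
s_1 = InvRound(s_0, k_4) = 0xA9
s_2 = InvRound(s_1, k_3) = 0x4A
s_3 = InvRound(s_2, k_2) = 0x64
s_4 = InvRound(s_3, k_1) = 0x66
s_5 = InvRound(s_4, k_0) = 0x06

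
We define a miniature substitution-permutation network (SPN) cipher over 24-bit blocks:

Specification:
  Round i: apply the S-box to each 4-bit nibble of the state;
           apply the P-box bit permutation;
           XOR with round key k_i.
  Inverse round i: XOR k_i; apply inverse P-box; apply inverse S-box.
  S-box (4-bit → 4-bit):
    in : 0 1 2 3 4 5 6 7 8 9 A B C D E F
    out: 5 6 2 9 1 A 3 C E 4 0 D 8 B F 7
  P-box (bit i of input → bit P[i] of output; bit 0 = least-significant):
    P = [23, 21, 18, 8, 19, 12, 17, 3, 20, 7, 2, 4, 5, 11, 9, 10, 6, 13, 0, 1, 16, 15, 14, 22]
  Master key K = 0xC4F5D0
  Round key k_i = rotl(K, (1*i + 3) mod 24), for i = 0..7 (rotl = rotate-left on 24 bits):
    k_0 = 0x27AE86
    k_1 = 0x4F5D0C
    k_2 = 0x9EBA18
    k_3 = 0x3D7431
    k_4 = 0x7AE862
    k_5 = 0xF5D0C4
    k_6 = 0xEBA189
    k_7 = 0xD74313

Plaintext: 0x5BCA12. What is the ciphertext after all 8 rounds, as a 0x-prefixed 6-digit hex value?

0xE59A9D

s_0 = plaintext = 0x5BCA12
s_1 = Round(s_0, k_0) = 0x453AC5
s_2 = Round(s_1, k_1) = 0x6E7826
s_3 = Round(s_2, k_2) = 0x3F0CCF
s_4 = Round(s_3, k_3) = 0xD85648
s_5 = Round(s_4, k_4) = 0x0745E1
s_6 = Round(s_5, k_5) = 0xDA807F
s_7 = Round(s_6, k_6) = 0x1C2F85
s_8 = Round(s_7, k_7) = 0xE59A9D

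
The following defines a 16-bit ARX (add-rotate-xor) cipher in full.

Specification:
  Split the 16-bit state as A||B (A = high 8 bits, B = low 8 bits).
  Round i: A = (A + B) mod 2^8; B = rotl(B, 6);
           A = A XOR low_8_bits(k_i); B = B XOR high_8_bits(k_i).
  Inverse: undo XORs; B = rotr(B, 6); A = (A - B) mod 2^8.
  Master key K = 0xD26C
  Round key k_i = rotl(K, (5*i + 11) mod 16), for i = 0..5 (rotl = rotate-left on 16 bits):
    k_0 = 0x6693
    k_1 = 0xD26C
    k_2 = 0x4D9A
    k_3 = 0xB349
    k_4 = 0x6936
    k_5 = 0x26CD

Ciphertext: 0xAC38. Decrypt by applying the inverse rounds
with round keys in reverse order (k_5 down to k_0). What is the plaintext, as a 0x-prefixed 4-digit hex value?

s_0 = ciphertext = 0xAC38
s_1 = InvRound(s_0, k_5) = 0xE978
s_2 = InvRound(s_1, k_4) = 0x9B44
s_3 = InvRound(s_2, k_3) = 0xF3DF
s_4 = InvRound(s_3, k_2) = 0x1F4A
s_5 = InvRound(s_4, k_1) = 0x1162
s_6 = InvRound(s_5, k_0) = 0x7210

0x7210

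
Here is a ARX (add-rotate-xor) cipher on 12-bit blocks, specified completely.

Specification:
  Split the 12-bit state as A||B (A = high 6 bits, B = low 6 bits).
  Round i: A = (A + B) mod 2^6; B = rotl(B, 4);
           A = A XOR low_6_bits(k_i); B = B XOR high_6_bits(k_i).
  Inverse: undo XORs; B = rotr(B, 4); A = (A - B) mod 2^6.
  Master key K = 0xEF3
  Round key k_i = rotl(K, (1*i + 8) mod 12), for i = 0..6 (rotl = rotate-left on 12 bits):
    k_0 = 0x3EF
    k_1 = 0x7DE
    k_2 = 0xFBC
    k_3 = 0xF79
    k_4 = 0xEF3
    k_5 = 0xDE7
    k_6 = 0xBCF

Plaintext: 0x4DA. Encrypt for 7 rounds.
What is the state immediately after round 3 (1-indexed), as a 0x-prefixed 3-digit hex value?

s_0 = plaintext = 0x4DA
s_1 = Round(s_0, k_0) = 0x0A9
s_2 = Round(s_1, k_1) = 0xD45
s_3 = Round(s_2, k_2) = 0x1AF
s_4 = Round(s_3, k_3) = 0x306
s_5 = Round(s_4, k_4) = 0x85A
s_6 = Round(s_5, k_5) = 0x711
s_7 = Round(s_6, k_6) = 0x8BB

0x1AF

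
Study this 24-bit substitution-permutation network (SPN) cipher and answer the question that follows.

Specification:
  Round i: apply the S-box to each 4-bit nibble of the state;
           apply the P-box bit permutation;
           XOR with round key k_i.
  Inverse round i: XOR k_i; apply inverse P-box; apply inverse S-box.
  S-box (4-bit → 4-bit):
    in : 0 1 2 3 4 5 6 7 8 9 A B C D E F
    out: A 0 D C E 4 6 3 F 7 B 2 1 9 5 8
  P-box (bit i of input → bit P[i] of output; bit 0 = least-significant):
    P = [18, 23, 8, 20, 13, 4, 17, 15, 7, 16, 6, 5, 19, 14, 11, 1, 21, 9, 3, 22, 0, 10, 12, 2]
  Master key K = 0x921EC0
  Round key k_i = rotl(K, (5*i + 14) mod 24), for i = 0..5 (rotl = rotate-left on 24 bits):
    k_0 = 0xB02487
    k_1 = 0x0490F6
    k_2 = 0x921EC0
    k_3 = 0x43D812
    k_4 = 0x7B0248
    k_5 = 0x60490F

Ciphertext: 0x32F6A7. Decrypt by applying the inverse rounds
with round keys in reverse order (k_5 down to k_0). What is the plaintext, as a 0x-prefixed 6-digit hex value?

0x21699B

s_0 = ciphertext = 0x32F6A7
s_1 = InvRound(s_0, k_5) = 0x645D23
s_2 = InvRound(s_1, k_4) = 0x968452
s_3 = InvRound(s_2, k_3) = 0x6F661A
s_4 = InvRound(s_3, k_2) = 0x52897A
s_5 = InvRound(s_4, k_1) = 0x335C52
s_6 = InvRound(s_5, k_0) = 0x21699B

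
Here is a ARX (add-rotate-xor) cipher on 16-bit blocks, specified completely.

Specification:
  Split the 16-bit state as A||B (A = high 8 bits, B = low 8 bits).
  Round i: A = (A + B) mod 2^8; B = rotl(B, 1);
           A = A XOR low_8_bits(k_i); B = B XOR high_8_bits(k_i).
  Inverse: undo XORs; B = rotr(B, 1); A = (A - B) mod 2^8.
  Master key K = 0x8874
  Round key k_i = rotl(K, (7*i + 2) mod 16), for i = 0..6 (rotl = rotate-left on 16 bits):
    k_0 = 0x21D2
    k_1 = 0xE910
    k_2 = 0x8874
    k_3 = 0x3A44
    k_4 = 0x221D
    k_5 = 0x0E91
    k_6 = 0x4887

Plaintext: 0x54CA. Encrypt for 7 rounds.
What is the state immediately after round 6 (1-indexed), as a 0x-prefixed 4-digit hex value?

s_0 = plaintext = 0x54CA
s_1 = Round(s_0, k_0) = 0xCCB4
s_2 = Round(s_1, k_1) = 0x9080
s_3 = Round(s_2, k_2) = 0x6489
s_4 = Round(s_3, k_3) = 0xA929
s_5 = Round(s_4, k_4) = 0xCF70
s_6 = Round(s_5, k_5) = 0xAEEE
s_7 = Round(s_6, k_6) = 0x1B95

0xAEEE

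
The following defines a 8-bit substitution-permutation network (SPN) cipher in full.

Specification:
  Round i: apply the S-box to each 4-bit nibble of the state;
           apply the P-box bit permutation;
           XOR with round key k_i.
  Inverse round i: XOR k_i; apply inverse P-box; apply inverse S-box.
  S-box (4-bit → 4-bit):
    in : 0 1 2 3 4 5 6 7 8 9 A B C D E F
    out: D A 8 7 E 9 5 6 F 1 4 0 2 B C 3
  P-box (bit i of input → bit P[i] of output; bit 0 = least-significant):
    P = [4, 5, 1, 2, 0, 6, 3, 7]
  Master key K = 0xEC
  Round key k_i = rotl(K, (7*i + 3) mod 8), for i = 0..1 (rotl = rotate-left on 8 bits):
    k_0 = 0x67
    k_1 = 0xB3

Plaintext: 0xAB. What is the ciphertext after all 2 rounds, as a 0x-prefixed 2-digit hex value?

s_0 = plaintext = 0xAB
s_1 = Round(s_0, k_0) = 0x6F
s_2 = Round(s_1, k_1) = 0x8A

0x8A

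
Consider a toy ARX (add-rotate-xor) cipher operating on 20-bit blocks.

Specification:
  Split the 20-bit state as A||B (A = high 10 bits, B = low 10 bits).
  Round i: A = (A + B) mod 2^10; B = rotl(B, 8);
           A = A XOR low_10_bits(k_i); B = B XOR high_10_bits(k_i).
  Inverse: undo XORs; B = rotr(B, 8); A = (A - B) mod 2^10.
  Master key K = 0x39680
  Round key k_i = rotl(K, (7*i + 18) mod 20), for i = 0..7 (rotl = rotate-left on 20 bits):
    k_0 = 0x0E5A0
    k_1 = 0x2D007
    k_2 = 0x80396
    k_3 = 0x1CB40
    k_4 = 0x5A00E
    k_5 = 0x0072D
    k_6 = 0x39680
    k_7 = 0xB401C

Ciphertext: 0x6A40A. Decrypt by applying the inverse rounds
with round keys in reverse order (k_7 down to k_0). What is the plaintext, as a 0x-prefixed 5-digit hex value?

s_0 = ciphertext = 0x6A40A
s_1 = InvRound(s_0, k_7) = 0x92F6A
s_2 = InvRound(s_1, k_6) = 0xA323F
s_3 = InvRound(s_2, k_5) = 0x29CFA
s_4 = InvRound(s_3, k_4) = 0x98249
s_5 = InvRound(s_4, k_3) = 0x0C8EE
s_6 = InvRound(s_5, k_2) = 0xFABBA
s_7 = InvRound(s_6, k_1) = 0xEC83B
s_8 = InvRound(s_7, k_0) = 0x82808

0x82808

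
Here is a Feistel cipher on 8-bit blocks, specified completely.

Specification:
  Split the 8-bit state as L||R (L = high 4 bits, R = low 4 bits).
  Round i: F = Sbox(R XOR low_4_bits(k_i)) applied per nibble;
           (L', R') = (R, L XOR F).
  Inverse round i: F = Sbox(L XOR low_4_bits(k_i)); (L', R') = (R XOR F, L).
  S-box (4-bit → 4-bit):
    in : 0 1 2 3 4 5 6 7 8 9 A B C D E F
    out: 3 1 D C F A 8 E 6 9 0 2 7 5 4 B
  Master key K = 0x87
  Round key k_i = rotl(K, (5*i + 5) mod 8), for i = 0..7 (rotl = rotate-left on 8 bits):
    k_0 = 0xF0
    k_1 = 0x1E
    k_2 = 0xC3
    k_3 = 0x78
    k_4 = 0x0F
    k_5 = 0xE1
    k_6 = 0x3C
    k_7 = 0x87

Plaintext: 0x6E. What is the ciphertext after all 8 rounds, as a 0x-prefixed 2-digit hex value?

s_0 = plaintext = 0x6E
s_1 = Round(s_0, k_0) = 0xE2
s_2 = Round(s_1, k_1) = 0x29
s_3 = Round(s_2, k_2) = 0x92
s_4 = Round(s_3, k_3) = 0x29
s_5 = Round(s_4, k_4) = 0x9A
s_6 = Round(s_5, k_5) = 0xAB
s_7 = Round(s_6, k_6) = 0xB4
s_8 = Round(s_7, k_7) = 0x47

0x47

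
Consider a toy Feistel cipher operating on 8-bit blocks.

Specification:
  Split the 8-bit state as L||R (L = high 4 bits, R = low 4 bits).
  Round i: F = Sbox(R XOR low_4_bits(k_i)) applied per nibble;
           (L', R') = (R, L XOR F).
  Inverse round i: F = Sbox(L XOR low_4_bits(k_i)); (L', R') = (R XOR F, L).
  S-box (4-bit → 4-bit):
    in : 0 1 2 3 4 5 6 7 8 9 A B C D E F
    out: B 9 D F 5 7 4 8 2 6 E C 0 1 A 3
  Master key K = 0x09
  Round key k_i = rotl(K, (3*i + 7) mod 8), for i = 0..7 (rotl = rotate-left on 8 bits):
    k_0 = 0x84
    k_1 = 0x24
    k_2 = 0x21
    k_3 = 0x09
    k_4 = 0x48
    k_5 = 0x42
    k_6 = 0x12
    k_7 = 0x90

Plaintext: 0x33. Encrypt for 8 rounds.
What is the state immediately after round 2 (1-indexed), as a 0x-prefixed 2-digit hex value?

0xB0

s_0 = plaintext = 0x33
s_1 = Round(s_0, k_0) = 0x3B
s_2 = Round(s_1, k_1) = 0xB0
s_3 = Round(s_2, k_2) = 0x02
s_4 = Round(s_3, k_3) = 0x2C
s_5 = Round(s_4, k_4) = 0xC7
s_6 = Round(s_5, k_5) = 0x7B
s_7 = Round(s_6, k_6) = 0xB1
s_8 = Round(s_7, k_7) = 0x12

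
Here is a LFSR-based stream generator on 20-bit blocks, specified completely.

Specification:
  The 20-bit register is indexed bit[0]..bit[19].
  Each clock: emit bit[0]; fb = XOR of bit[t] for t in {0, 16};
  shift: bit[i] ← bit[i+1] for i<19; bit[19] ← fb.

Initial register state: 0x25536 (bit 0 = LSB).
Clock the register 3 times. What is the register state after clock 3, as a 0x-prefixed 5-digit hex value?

0x84AA6

reg_0 = 0x25536
clock 1: out=0, reg = 0x12A9B
clock 2: out=1, reg = 0x0954D
clock 3: out=1, reg = 0x84AA6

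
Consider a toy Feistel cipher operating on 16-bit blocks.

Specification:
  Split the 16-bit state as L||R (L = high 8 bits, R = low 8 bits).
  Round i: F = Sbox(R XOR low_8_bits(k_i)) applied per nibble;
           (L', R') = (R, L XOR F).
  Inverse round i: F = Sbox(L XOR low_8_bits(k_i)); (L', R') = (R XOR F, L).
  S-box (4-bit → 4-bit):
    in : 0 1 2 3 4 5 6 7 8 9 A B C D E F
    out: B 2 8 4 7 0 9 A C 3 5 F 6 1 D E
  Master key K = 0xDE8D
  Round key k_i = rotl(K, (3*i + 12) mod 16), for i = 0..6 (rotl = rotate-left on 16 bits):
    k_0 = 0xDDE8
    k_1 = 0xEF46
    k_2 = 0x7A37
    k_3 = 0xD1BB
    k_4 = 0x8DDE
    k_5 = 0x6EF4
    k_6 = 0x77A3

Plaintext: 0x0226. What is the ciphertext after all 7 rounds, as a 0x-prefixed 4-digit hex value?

0x9B4A

s_0 = plaintext = 0x0226
s_1 = Round(s_0, k_0) = 0x266F
s_2 = Round(s_1, k_1) = 0x6FA5
s_3 = Round(s_2, k_2) = 0xA557
s_4 = Round(s_3, k_3) = 0x5773
s_5 = Round(s_4, k_4) = 0x7306
s_6 = Round(s_5, k_5) = 0x069B
s_7 = Round(s_6, k_6) = 0x9B4A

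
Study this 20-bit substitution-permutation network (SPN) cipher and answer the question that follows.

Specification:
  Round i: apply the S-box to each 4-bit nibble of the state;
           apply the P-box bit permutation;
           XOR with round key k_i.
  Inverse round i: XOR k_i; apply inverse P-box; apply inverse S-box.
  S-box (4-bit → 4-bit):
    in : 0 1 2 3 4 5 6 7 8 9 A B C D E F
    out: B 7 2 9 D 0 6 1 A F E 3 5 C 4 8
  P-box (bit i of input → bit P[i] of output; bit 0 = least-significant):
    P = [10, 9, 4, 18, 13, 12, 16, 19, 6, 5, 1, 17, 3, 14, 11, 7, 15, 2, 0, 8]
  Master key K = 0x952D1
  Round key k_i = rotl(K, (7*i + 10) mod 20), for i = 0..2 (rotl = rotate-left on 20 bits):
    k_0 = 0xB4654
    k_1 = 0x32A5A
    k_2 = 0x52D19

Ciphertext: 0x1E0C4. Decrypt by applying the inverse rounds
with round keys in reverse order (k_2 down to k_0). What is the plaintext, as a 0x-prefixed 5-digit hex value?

0x4E4D6

s_0 = ciphertext = 0x1E0C4
s_1 = InvRound(s_0, k_2) = 0x99754
s_2 = InvRound(s_1, k_1) = 0x0CD07
s_3 = InvRound(s_2, k_0) = 0x4E4D6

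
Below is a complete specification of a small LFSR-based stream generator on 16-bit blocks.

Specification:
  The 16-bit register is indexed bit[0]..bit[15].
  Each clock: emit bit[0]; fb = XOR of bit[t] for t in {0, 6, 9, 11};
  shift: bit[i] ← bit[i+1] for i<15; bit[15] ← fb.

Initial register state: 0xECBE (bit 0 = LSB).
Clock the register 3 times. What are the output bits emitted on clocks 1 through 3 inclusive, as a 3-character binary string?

011

reg_0 = 0xECBE
clock 1: out=0, reg = 0xF65F
clock 2: out=1, reg = 0xFB2F
clock 3: out=1, reg = 0xFD97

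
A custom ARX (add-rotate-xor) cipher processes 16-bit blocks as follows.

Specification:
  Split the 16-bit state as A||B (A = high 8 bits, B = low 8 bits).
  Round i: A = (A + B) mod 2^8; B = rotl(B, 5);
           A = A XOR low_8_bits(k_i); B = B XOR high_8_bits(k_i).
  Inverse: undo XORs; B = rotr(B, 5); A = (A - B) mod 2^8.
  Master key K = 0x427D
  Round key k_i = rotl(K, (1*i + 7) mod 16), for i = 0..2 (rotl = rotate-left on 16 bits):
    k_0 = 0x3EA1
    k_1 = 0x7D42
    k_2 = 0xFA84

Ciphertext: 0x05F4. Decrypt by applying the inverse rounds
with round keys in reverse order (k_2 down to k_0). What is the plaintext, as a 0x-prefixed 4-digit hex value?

s_0 = ciphertext = 0x05F4
s_1 = InvRound(s_0, k_2) = 0x1170
s_2 = InvRound(s_1, k_1) = 0xEB68
s_3 = InvRound(s_2, k_0) = 0x98B2

0x98B2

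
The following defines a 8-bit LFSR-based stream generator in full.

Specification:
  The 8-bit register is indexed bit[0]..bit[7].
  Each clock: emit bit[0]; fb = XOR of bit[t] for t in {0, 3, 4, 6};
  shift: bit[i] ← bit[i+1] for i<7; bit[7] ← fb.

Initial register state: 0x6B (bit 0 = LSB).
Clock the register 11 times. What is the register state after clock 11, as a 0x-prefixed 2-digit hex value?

0x70

reg_0 = 0x6B
clock 1: out=1, reg = 0xB5
clock 2: out=1, reg = 0x5A
clock 3: out=0, reg = 0xAD
clock 4: out=1, reg = 0x56
clock 5: out=0, reg = 0x2B
clock 6: out=1, reg = 0x15
clock 7: out=1, reg = 0x0A
clock 8: out=0, reg = 0x85
clock 9: out=1, reg = 0xC2
clock 10: out=0, reg = 0xE1
clock 11: out=1, reg = 0x70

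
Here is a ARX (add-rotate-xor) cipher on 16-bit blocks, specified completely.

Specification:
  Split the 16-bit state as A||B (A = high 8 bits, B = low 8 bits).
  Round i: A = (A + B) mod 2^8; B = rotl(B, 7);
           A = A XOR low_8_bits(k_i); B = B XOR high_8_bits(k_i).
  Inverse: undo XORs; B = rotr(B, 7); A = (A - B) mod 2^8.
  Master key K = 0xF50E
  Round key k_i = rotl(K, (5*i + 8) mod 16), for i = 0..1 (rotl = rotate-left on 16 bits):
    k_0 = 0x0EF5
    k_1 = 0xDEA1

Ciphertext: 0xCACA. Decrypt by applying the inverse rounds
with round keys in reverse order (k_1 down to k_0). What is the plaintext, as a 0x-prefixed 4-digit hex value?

0x6A4C

s_0 = ciphertext = 0xCACA
s_1 = InvRound(s_0, k_1) = 0x4328
s_2 = InvRound(s_1, k_0) = 0x6A4C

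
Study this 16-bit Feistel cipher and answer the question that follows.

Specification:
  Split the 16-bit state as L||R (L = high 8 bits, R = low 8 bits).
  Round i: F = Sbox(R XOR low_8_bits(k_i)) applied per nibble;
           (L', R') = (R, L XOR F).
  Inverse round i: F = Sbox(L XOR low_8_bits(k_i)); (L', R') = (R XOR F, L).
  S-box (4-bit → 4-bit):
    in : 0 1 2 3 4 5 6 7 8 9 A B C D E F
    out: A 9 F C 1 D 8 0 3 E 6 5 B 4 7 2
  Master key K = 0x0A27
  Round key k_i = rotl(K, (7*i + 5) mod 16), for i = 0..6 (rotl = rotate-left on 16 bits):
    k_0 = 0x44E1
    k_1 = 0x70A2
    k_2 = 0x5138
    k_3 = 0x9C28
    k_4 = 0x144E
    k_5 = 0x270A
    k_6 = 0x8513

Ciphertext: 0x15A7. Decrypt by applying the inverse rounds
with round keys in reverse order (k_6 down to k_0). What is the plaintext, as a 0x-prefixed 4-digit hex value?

0xFC1C

s_0 = ciphertext = 0x15A7
s_1 = InvRound(s_0, k_6) = 0x0F15
s_2 = InvRound(s_1, k_5) = 0xB80F
s_3 = InvRound(s_2, k_4) = 0x27B8
s_4 = InvRound(s_3, k_3) = 0x1A27
s_5 = InvRound(s_4, k_2) = 0xD81A
s_6 = InvRound(s_5, k_1) = 0x1CD8
s_7 = InvRound(s_6, k_0) = 0xFC1C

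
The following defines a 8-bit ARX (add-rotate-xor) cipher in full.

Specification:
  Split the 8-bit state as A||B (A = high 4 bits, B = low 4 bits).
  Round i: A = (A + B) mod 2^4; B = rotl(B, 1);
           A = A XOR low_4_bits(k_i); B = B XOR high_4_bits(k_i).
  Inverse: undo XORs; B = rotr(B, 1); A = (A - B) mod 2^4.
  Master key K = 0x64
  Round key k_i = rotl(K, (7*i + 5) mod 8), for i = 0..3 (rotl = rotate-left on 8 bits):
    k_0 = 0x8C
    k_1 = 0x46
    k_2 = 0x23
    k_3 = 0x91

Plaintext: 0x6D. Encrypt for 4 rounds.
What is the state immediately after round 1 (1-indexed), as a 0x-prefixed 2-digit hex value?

0xF3

s_0 = plaintext = 0x6D
s_1 = Round(s_0, k_0) = 0xF3
s_2 = Round(s_1, k_1) = 0x42
s_3 = Round(s_2, k_2) = 0x56
s_4 = Round(s_3, k_3) = 0xA5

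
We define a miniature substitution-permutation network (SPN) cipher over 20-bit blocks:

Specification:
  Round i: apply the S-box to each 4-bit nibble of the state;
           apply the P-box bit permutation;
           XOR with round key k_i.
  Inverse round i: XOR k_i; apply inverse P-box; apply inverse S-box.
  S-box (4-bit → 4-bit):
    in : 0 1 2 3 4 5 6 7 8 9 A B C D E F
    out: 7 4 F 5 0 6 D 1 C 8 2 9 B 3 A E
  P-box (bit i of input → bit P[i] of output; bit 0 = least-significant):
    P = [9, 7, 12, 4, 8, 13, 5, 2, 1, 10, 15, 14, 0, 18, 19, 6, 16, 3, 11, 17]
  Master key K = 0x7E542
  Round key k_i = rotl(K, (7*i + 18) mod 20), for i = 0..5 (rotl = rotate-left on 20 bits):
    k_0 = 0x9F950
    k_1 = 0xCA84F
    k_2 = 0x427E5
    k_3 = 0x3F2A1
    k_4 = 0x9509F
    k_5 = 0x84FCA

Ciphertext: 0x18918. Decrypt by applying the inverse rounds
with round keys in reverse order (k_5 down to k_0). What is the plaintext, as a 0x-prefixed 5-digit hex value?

0x990B3

s_0 = ciphertext = 0x18918
s_1 = InvRound(s_0, k_5) = 0x7824C
s_2 = InvRound(s_1, k_4) = 0x92642
s_3 = InvRound(s_2, k_3) = 0x96215
s_4 = InvRound(s_3, k_2) = 0x7FE3E
s_5 = InvRound(s_4, k_1) = 0xB6E16
s_6 = InvRound(s_5, k_0) = 0x990B3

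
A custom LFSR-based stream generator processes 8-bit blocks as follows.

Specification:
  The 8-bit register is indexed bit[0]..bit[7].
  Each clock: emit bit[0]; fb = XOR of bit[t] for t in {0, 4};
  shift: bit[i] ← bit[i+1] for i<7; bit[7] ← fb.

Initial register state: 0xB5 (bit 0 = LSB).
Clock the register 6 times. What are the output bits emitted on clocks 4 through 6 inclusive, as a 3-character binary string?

011

reg_0 = 0xB5
clock 1: out=1, reg = 0x5A
clock 2: out=0, reg = 0xAD
clock 3: out=1, reg = 0xD6
clock 4: out=0, reg = 0xEB
clock 5: out=1, reg = 0xF5
clock 6: out=1, reg = 0x7A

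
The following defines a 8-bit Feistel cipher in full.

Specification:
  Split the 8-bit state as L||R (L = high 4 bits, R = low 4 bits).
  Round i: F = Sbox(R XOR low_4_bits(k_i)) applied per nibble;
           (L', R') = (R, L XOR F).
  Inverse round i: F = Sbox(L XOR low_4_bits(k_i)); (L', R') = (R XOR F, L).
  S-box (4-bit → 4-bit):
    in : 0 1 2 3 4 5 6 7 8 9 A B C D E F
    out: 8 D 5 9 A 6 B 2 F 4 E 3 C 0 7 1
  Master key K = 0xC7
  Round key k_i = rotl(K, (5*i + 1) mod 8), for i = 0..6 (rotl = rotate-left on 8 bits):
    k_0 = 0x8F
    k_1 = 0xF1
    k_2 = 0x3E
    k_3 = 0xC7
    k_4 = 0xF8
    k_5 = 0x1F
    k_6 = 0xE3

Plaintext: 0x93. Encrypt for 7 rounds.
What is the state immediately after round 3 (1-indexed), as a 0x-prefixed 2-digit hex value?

0x97

s_0 = plaintext = 0x93
s_1 = Round(s_0, k_0) = 0x35
s_2 = Round(s_1, k_1) = 0x59
s_3 = Round(s_2, k_2) = 0x97
s_4 = Round(s_3, k_3) = 0x71
s_5 = Round(s_4, k_4) = 0x13
s_6 = Round(s_5, k_5) = 0x3D
s_7 = Round(s_6, k_6) = 0xD4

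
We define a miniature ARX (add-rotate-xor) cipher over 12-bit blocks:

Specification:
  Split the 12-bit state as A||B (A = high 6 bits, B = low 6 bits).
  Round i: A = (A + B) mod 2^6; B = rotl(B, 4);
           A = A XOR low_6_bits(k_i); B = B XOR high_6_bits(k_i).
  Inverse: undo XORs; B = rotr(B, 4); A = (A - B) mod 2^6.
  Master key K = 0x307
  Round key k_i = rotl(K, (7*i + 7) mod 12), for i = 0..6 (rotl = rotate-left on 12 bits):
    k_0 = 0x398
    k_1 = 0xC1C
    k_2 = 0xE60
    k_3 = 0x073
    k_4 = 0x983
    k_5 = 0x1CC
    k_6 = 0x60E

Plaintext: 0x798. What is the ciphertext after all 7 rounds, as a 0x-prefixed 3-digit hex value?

0x767

s_0 = plaintext = 0x798
s_1 = Round(s_0, k_0) = 0xB88
s_2 = Round(s_1, k_1) = 0xAB2
s_3 = Round(s_2, k_2) = 0xF15
s_4 = Round(s_3, k_3) = 0x894
s_5 = Round(s_4, k_4) = 0xD63
s_6 = Round(s_5, k_5) = 0x53F
s_7 = Round(s_6, k_6) = 0x767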